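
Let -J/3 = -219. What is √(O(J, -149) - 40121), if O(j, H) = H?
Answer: I*√40270 ≈ 200.67*I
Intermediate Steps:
J = 657 (J = -3*(-219) = 657)
√(O(J, -149) - 40121) = √(-149 - 40121) = √(-40270) = I*√40270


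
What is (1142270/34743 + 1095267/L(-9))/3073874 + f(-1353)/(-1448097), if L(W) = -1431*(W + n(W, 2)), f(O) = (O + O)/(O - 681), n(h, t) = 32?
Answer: -2482515249381271/2366958651802930989482 ≈ -1.0488e-6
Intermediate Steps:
f(O) = 2*O/(-681 + O) (f(O) = (2*O)/(-681 + O) = 2*O/(-681 + O))
L(W) = -45792 - 1431*W (L(W) = -1431*(W + 32) = -1431*(32 + W) = -45792 - 1431*W)
(1142270/34743 + 1095267/L(-9))/3073874 + f(-1353)/(-1448097) = (1142270/34743 + 1095267/(-45792 - 1431*(-9)))/3073874 + (2*(-1353)/(-681 - 1353))/(-1448097) = (1142270*(1/34743) + 1095267/(-45792 + 12879))*(1/3073874) + (2*(-1353)/(-2034))*(-1/1448097) = (1142270/34743 + 1095267/(-32913))*(1/3073874) + (2*(-1353)*(-1/2034))*(-1/1448097) = (1142270/34743 + 1095267*(-1/32913))*(1/3073874) + (451/339)*(-1/1448097) = (1142270/34743 - 365089/10971)*(1/3073874) - 451/490904883 = -50814319/127055151*1/3073874 - 451/490904883 = -50814319/390551525224974 - 451/490904883 = -2482515249381271/2366958651802930989482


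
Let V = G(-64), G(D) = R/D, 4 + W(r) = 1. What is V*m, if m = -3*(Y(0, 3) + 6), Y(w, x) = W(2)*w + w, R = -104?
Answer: -117/4 ≈ -29.250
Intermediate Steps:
W(r) = -3 (W(r) = -4 + 1 = -3)
Y(w, x) = -2*w (Y(w, x) = -3*w + w = -2*w)
G(D) = -104/D
V = 13/8 (V = -104/(-64) = -104*(-1/64) = 13/8 ≈ 1.6250)
m = -18 (m = -3*(-2*0 + 6) = -3*(0 + 6) = -3*6 = -18)
V*m = (13/8)*(-18) = -117/4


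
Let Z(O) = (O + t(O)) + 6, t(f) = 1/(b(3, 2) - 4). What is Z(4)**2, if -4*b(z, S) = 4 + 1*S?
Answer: 11664/121 ≈ 96.397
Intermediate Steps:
b(z, S) = -1 - S/4 (b(z, S) = -(4 + 1*S)/4 = -(4 + S)/4 = -1 - S/4)
t(f) = -2/11 (t(f) = 1/((-1 - 1/4*2) - 4) = 1/((-1 - 1/2) - 4) = 1/(-3/2 - 4) = 1/(-11/2) = -2/11)
Z(O) = 64/11 + O (Z(O) = (O - 2/11) + 6 = (-2/11 + O) + 6 = 64/11 + O)
Z(4)**2 = (64/11 + 4)**2 = (108/11)**2 = 11664/121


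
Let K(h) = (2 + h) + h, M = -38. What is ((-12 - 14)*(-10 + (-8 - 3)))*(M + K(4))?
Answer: -15288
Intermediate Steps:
K(h) = 2 + 2*h
((-12 - 14)*(-10 + (-8 - 3)))*(M + K(4)) = ((-12 - 14)*(-10 + (-8 - 3)))*(-38 + (2 + 2*4)) = (-26*(-10 - 11))*(-38 + (2 + 8)) = (-26*(-21))*(-38 + 10) = 546*(-28) = -15288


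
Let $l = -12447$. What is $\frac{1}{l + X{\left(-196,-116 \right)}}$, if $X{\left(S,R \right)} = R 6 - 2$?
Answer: $- \frac{1}{13145} \approx -7.6075 \cdot 10^{-5}$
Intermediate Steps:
$X{\left(S,R \right)} = -2 + 6 R$ ($X{\left(S,R \right)} = 6 R - 2 = -2 + 6 R$)
$\frac{1}{l + X{\left(-196,-116 \right)}} = \frac{1}{-12447 + \left(-2 + 6 \left(-116\right)\right)} = \frac{1}{-12447 - 698} = \frac{1}{-13145} = - \frac{1}{13145}$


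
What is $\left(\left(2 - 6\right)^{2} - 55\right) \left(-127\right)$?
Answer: $4953$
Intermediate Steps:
$\left(\left(2 - 6\right)^{2} - 55\right) \left(-127\right) = \left(\left(-4\right)^{2} - 55\right) \left(-127\right) = \left(16 - 55\right) \left(-127\right) = \left(-39\right) \left(-127\right) = 4953$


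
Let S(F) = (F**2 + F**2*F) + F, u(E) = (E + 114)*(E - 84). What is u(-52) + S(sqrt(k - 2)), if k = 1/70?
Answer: -590379/70 - 69*I*sqrt(9730)/4900 ≈ -8434.0 - 1.389*I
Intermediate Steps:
k = 1/70 ≈ 0.014286
u(E) = (-84 + E)*(114 + E) (u(E) = (114 + E)*(-84 + E) = (-84 + E)*(114 + E))
S(F) = F + F**2 + F**3 (S(F) = (F**2 + F**3) + F = F + F**2 + F**3)
u(-52) + S(sqrt(k - 2)) = (-9576 + (-52)**2 + 30*(-52)) + sqrt(1/70 - 2)*(1 + sqrt(1/70 - 2) + (sqrt(1/70 - 2))**2) = (-9576 + 2704 - 1560) + sqrt(-139/70)*(1 + sqrt(-139/70) + (sqrt(-139/70))**2) = -8432 + (I*sqrt(9730)/70)*(1 + I*sqrt(9730)/70 + (I*sqrt(9730)/70)**2) = -8432 + (I*sqrt(9730)/70)*(1 + I*sqrt(9730)/70 - 139/70) = -8432 + (I*sqrt(9730)/70)*(-69/70 + I*sqrt(9730)/70) = -8432 + I*sqrt(9730)*(-69/70 + I*sqrt(9730)/70)/70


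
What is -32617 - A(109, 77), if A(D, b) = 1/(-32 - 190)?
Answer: -7240973/222 ≈ -32617.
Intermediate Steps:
A(D, b) = -1/222 (A(D, b) = 1/(-222) = -1/222)
-32617 - A(109, 77) = -32617 - 1*(-1/222) = -32617 + 1/222 = -7240973/222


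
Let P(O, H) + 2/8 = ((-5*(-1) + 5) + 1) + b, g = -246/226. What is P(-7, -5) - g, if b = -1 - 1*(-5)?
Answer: 7159/452 ≈ 15.839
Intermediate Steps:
b = 4 (b = -1 + 5 = 4)
g = -123/113 (g = -246*1/226 = -123/113 ≈ -1.0885)
P(O, H) = 59/4 (P(O, H) = -¼ + (((-5*(-1) + 5) + 1) + 4) = -¼ + (((5 + 5) + 1) + 4) = -¼ + ((10 + 1) + 4) = -¼ + (11 + 4) = -¼ + 15 = 59/4)
P(-7, -5) - g = 59/4 - 1*(-123/113) = 59/4 + 123/113 = 7159/452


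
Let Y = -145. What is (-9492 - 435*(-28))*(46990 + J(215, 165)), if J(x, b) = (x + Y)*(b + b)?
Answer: 188401920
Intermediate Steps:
J(x, b) = 2*b*(-145 + x) (J(x, b) = (x - 145)*(b + b) = (-145 + x)*(2*b) = 2*b*(-145 + x))
(-9492 - 435*(-28))*(46990 + J(215, 165)) = (-9492 - 435*(-28))*(46990 + 2*165*(-145 + 215)) = (-9492 + 12180)*(46990 + 2*165*70) = 2688*(46990 + 23100) = 2688*70090 = 188401920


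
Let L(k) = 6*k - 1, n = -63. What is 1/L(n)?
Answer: -1/379 ≈ -0.0026385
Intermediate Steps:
L(k) = -1 + 6*k
1/L(n) = 1/(-1 + 6*(-63)) = 1/(-1 - 378) = 1/(-379) = -1/379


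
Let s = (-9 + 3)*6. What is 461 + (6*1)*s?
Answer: 245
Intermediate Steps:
s = -36 (s = -6*6 = -36)
461 + (6*1)*s = 461 + (6*1)*(-36) = 461 + 6*(-36) = 461 - 216 = 245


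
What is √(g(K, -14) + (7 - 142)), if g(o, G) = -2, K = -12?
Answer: I*√137 ≈ 11.705*I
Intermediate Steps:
√(g(K, -14) + (7 - 142)) = √(-2 + (7 - 142)) = √(-2 - 135) = √(-137) = I*√137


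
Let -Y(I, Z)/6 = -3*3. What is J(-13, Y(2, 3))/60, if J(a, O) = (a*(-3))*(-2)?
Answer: -13/10 ≈ -1.3000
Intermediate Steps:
Y(I, Z) = 54 (Y(I, Z) = -(-18)*3 = -6*(-9) = 54)
J(a, O) = 6*a (J(a, O) = -3*a*(-2) = 6*a)
J(-13, Y(2, 3))/60 = (6*(-13))/60 = -78*1/60 = -13/10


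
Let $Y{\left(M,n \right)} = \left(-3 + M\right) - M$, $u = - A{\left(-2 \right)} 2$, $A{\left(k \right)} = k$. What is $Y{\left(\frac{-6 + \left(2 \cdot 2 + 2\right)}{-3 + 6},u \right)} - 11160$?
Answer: $-11163$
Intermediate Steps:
$u = 4$ ($u = \left(-1\right) \left(-2\right) 2 = 2 \cdot 2 = 4$)
$Y{\left(M,n \right)} = -3$
$Y{\left(\frac{-6 + \left(2 \cdot 2 + 2\right)}{-3 + 6},u \right)} - 11160 = -3 - 11160 = -11163$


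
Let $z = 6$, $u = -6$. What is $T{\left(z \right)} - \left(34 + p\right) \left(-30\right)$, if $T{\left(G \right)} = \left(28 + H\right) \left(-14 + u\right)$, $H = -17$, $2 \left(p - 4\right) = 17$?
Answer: $1175$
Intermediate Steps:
$p = \frac{25}{2}$ ($p = 4 + \frac{1}{2} \cdot 17 = 4 + \frac{17}{2} = \frac{25}{2} \approx 12.5$)
$T{\left(G \right)} = -220$ ($T{\left(G \right)} = \left(28 - 17\right) \left(-14 - 6\right) = 11 \left(-20\right) = -220$)
$T{\left(z \right)} - \left(34 + p\right) \left(-30\right) = -220 - \left(34 + \frac{25}{2}\right) \left(-30\right) = -220 - \frac{93}{2} \left(-30\right) = -220 - -1395 = -220 + 1395 = 1175$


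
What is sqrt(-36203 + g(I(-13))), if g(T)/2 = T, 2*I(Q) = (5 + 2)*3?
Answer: I*sqrt(36182) ≈ 190.22*I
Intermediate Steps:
I(Q) = 21/2 (I(Q) = ((5 + 2)*3)/2 = (7*3)/2 = (1/2)*21 = 21/2)
g(T) = 2*T
sqrt(-36203 + g(I(-13))) = sqrt(-36203 + 2*(21/2)) = sqrt(-36203 + 21) = sqrt(-36182) = I*sqrt(36182)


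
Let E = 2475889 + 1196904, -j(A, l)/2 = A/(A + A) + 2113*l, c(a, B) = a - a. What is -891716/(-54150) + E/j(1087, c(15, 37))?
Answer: -99440424617/27075 ≈ -3.6728e+6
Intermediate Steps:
c(a, B) = 0
j(A, l) = -1 - 4226*l (j(A, l) = -2*(A/(A + A) + 2113*l) = -2*(A/((2*A)) + 2113*l) = -2*((1/(2*A))*A + 2113*l) = -2*(½ + 2113*l) = -1 - 4226*l)
E = 3672793
-891716/(-54150) + E/j(1087, c(15, 37)) = -891716/(-54150) + 3672793/(-1 - 4226*0) = -891716*(-1/54150) + 3672793/(-1 + 0) = 445858/27075 + 3672793/(-1) = 445858/27075 + 3672793*(-1) = 445858/27075 - 3672793 = -99440424617/27075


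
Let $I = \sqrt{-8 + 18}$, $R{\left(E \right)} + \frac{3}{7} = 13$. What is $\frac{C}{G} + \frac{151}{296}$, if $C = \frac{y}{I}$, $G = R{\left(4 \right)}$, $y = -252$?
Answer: $\frac{151}{296} - \frac{441 \sqrt{10}}{220} \approx -5.8288$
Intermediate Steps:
$R{\left(E \right)} = \frac{88}{7}$ ($R{\left(E \right)} = - \frac{3}{7} + 13 = \frac{88}{7}$)
$I = \sqrt{10} \approx 3.1623$
$G = \frac{88}{7} \approx 12.571$
$C = - \frac{126 \sqrt{10}}{5}$ ($C = - \frac{252}{\sqrt{10}} = - 252 \frac{\sqrt{10}}{10} = - \frac{126 \sqrt{10}}{5} \approx -79.689$)
$\frac{C}{G} + \frac{151}{296} = \frac{\left(- \frac{126}{5}\right) \sqrt{10}}{\frac{88}{7}} + \frac{151}{296} = - \frac{126 \sqrt{10}}{5} \cdot \frac{7}{88} + 151 \cdot \frac{1}{296} = - \frac{441 \sqrt{10}}{220} + \frac{151}{296} = \frac{151}{296} - \frac{441 \sqrt{10}}{220}$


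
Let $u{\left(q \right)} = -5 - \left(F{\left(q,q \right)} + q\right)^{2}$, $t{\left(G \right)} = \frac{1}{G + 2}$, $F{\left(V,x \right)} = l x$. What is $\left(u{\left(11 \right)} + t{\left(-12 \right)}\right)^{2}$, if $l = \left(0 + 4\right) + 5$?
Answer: $\frac{14653344601}{100} \approx 1.4653 \cdot 10^{8}$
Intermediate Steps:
$l = 9$ ($l = 4 + 5 = 9$)
$F{\left(V,x \right)} = 9 x$
$t{\left(G \right)} = \frac{1}{2 + G}$
$u{\left(q \right)} = -5 - 100 q^{2}$ ($u{\left(q \right)} = -5 - \left(9 q + q\right)^{2} = -5 - \left(10 q\right)^{2} = -5 - 100 q^{2}$)
$\left(u{\left(11 \right)} + t{\left(-12 \right)}\right)^{2} = \left(\left(-5 - 100 \cdot 11^{2}\right) + \frac{1}{2 - 12}\right)^{2} = \left(\left(-5 - 12100\right) + \frac{1}{-10}\right)^{2} = \left(\left(-5 - 12100\right) - \frac{1}{10}\right)^{2} = \left(-12105 - \frac{1}{10}\right)^{2} = \left(- \frac{121051}{10}\right)^{2} = \frac{14653344601}{100}$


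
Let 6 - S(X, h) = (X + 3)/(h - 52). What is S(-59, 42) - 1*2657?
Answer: -13283/5 ≈ -2656.6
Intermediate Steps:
S(X, h) = 6 - (3 + X)/(-52 + h) (S(X, h) = 6 - (X + 3)/(h - 52) = 6 - (3 + X)/(-52 + h))
S(-59, 42) - 1*2657 = (-315 - 1*(-59) + 6*42)/(-52 + 42) - 1*2657 = (-315 + 59 + 252)/(-10) - 2657 = -1/10*(-4) - 2657 = 2/5 - 2657 = -13283/5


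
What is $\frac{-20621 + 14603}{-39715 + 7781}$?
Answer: $\frac{3009}{15967} \approx 0.18845$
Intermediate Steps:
$\frac{-20621 + 14603}{-39715 + 7781} = - \frac{6018}{-31934} = \left(-6018\right) \left(- \frac{1}{31934}\right) = \frac{3009}{15967}$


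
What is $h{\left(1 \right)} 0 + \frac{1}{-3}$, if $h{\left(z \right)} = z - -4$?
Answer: $- \frac{1}{3} \approx -0.33333$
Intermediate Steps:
$h{\left(z \right)} = 4 + z$ ($h{\left(z \right)} = z + 4 = 4 + z$)
$h{\left(1 \right)} 0 + \frac{1}{-3} = \left(4 + 1\right) 0 + \frac{1}{-3} = 5 \cdot 0 - \frac{1}{3} = 0 - \frac{1}{3} = - \frac{1}{3}$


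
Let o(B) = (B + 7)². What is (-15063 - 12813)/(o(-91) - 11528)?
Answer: 6969/1118 ≈ 6.2335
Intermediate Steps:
o(B) = (7 + B)²
(-15063 - 12813)/(o(-91) - 11528) = (-15063 - 12813)/((7 - 91)² - 11528) = -27876/((-84)² - 11528) = -27876/(7056 - 11528) = -27876/(-4472) = -27876*(-1/4472) = 6969/1118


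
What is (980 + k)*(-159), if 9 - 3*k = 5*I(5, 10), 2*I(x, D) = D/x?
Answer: -156032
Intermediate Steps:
I(x, D) = D/(2*x) (I(x, D) = (D/x)/2 = D/(2*x))
k = 4/3 (k = 3 - 5*(½)*10/5/3 = 3 - 5*(½)*10*(⅕)/3 = 3 - 5/3 = 4/3 ≈ 1.3333)
(980 + k)*(-159) = (980 + 4/3)*(-159) = (2944/3)*(-159) = -156032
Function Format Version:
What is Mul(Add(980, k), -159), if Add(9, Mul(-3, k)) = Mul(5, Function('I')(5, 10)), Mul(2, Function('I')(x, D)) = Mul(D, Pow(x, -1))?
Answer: -156032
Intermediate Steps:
Function('I')(x, D) = Mul(Rational(1, 2), D, Pow(x, -1)) (Function('I')(x, D) = Mul(Rational(1, 2), Mul(D, Pow(x, -1))) = Mul(Rational(1, 2), D, Pow(x, -1)))
k = Rational(4, 3) (k = Add(3, Mul(Rational(-1, 3), Mul(5, Mul(Rational(1, 2), 10, Pow(5, -1))))) = Add(3, Mul(Rational(-1, 3), Mul(5, Mul(Rational(1, 2), 10, Rational(1, 5))))) = Add(3, Mul(Rational(-1, 3), Mul(5, 1))) = Add(3, Mul(Rational(-1, 3), 5)) = Add(3, Rational(-5, 3)) = Rational(4, 3) ≈ 1.3333)
Mul(Add(980, k), -159) = Mul(Add(980, Rational(4, 3)), -159) = Mul(Rational(2944, 3), -159) = -156032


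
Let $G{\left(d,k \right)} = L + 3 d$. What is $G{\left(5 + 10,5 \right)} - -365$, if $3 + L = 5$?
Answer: $412$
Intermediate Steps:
$L = 2$ ($L = -3 + 5 = 2$)
$G{\left(d,k \right)} = 2 + 3 d$
$G{\left(5 + 10,5 \right)} - -365 = \left(2 + 3 \left(5 + 10\right)\right) - -365 = \left(2 + 3 \cdot 15\right) + 365 = \left(2 + 45\right) + 365 = 47 + 365 = 412$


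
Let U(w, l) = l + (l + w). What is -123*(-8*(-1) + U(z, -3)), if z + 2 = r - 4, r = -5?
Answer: 1107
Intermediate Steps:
z = -11 (z = -2 + (-5 - 4) = -2 - 9 = -11)
U(w, l) = w + 2*l
-123*(-8*(-1) + U(z, -3)) = -123*(-8*(-1) + (-11 + 2*(-3))) = -123*(8 + (-11 - 6)) = -123*(8 - 17) = -123*(-9) = 1107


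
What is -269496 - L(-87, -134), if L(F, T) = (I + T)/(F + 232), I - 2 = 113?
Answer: -39076901/145 ≈ -2.6950e+5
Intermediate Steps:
I = 115 (I = 2 + 113 = 115)
L(F, T) = (115 + T)/(232 + F) (L(F, T) = (115 + T)/(F + 232) = (115 + T)/(232 + F))
-269496 - L(-87, -134) = -269496 - (115 - 134)/(232 - 87) = -269496 - (-19)/145 = -269496 - 1*(-19/145) = -269496 + 19/145 = -39076901/145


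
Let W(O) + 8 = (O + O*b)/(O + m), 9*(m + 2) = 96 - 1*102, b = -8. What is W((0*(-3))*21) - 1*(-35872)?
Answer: 35864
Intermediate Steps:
m = -8/3 (m = -2 + (96 - 1*102)/9 = -2 + (96 - 102)/9 = -2 + (1/9)*(-6) = -2 - 2/3 = -8/3 ≈ -2.6667)
W(O) = -8 - 7*O/(-8/3 + O) (W(O) = -8 + (O + O*(-8))/(O - 8/3) = -8 + (O - 8*O)/(-8/3 + O) = -8 + (-7*O)/(-8/3 + O) = -8 - 7*O/(-8/3 + O))
W((0*(-3))*21) - 1*(-35872) = (64 - 45*0*(-3)*21)/(-8 + 3*((0*(-3))*21)) - 1*(-35872) = (64 - 0*21)/(-8 + 3*(0*21)) + 35872 = (64 - 45*0)/(-8 + 3*0) + 35872 = (64 + 0)/(-8 + 0) + 35872 = 64/(-8) + 35872 = -1/8*64 + 35872 = -8 + 35872 = 35864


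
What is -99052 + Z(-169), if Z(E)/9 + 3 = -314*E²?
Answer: -80812465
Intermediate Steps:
Z(E) = -27 - 2826*E² (Z(E) = -27 + 9*(-314*E²) = -27 - 2826*E²)
-99052 + Z(-169) = -99052 + (-27 - 2826*(-169)²) = -99052 + (-27 - 2826*28561) = -99052 + (-27 - 80713386) = -99052 - 80713413 = -80812465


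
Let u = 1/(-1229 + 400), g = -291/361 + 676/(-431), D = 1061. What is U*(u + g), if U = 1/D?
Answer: -306435444/136853020279 ≈ -0.0022392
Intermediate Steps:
g = -369457/155591 (g = -291*1/361 + 676*(-1/431) = -291/361 - 676/431 = -369457/155591 ≈ -2.3745)
u = -1/829 (u = 1/(-829) = -1/829 ≈ -0.0012063)
U = 1/1061 ≈ 0.00094251
U*(u + g) = (-1/829 - 369457/155591)/1061 = (1/1061)*(-306435444/128984939) = -306435444/136853020279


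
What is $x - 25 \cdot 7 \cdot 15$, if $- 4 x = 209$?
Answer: $- \frac{10709}{4} \approx -2677.3$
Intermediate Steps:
$x = - \frac{209}{4}$ ($x = \left(- \frac{1}{4}\right) 209 = - \frac{209}{4} \approx -52.25$)
$x - 25 \cdot 7 \cdot 15 = - \frac{209}{4} - 25 \cdot 7 \cdot 15 = - \frac{209}{4} - 2625 = - \frac{10709}{4}$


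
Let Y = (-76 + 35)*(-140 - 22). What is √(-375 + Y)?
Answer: √6267 ≈ 79.164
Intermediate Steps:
Y = 6642 (Y = -41*(-162) = 6642)
√(-375 + Y) = √(-375 + 6642) = √6267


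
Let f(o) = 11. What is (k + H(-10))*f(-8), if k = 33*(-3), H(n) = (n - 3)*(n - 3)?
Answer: 770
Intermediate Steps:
H(n) = (-3 + n)² (H(n) = (-3 + n)*(-3 + n) = (-3 + n)²)
k = -99
(k + H(-10))*f(-8) = (-99 + (-3 - 10)²)*11 = (-99 + (-13)²)*11 = (-99 + 169)*11 = 70*11 = 770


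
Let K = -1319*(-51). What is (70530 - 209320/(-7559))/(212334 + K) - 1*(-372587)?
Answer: 787470265687789/2113519077 ≈ 3.7259e+5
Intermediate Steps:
K = 67269
(70530 - 209320/(-7559))/(212334 + K) - 1*(-372587) = (70530 - 209320/(-7559))/(212334 + 67269) - 1*(-372587) = (70530 - 209320*(-1/7559))/279603 + 372587 = (70530 + 209320/7559)*(1/279603) + 372587 = (533345590/7559)*(1/279603) + 372587 = 533345590/2113519077 + 372587 = 787470265687789/2113519077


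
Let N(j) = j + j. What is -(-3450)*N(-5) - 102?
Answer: -34602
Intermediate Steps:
N(j) = 2*j
-(-3450)*N(-5) - 102 = -(-3450)*2*(-5) - 102 = -(-3450)*(-10) - 102 = -138*250 - 102 = -34500 - 102 = -34602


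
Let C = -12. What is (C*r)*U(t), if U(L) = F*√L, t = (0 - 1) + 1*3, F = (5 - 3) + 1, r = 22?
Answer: -792*√2 ≈ -1120.1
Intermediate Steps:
F = 3 (F = 2 + 1 = 3)
t = 2 (t = -1 + 3 = 2)
U(L) = 3*√L
(C*r)*U(t) = (-12*22)*(3*√2) = -792*√2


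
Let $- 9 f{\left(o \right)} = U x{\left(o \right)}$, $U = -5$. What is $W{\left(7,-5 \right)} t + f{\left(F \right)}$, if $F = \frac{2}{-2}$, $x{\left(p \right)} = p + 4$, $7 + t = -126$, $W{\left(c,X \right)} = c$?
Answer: $- \frac{2788}{3} \approx -929.33$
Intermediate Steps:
$t = -133$ ($t = -7 - 126 = -133$)
$x{\left(p \right)} = 4 + p$
$F = -1$ ($F = 2 \left(- \frac{1}{2}\right) = -1$)
$f{\left(o \right)} = \frac{20}{9} + \frac{5 o}{9}$ ($f{\left(o \right)} = - \frac{\left(-5\right) \left(4 + o\right)}{9} = - \frac{-20 - 5 o}{9} = \frac{20}{9} + \frac{5 o}{9}$)
$W{\left(7,-5 \right)} t + f{\left(F \right)} = 7 \left(-133\right) + \left(\frac{20}{9} + \frac{5}{9} \left(-1\right)\right) = -931 + \left(\frac{20}{9} - \frac{5}{9}\right) = -931 + \frac{5}{3} = - \frac{2788}{3}$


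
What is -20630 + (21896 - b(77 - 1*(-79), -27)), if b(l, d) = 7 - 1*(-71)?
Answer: 1188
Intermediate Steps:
b(l, d) = 78 (b(l, d) = 7 + 71 = 78)
-20630 + (21896 - b(77 - 1*(-79), -27)) = -20630 + (21896 - 1*78) = -20630 + (21896 - 78) = -20630 + 21818 = 1188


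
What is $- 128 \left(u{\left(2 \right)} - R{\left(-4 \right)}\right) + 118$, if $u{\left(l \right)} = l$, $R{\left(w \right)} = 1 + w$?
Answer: $-522$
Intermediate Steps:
$- 128 \left(u{\left(2 \right)} - R{\left(-4 \right)}\right) + 118 = - 128 \left(2 - \left(1 - 4\right)\right) + 118 = - 128 \left(2 - -3\right) + 118 = - 128 \left(2 + 3\right) + 118 = \left(-128\right) 5 + 118 = -640 + 118 = -522$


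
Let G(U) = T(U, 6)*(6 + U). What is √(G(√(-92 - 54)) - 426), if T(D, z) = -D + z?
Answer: 2*I*√61 ≈ 15.62*I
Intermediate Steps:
T(D, z) = z - D
G(U) = (6 + U)*(6 - U) (G(U) = (6 - U)*(6 + U) = (6 + U)*(6 - U))
√(G(√(-92 - 54)) - 426) = √((36 - (√(-92 - 54))²) - 426) = √((36 - (√(-146))²) - 426) = √((36 - (I*√146)²) - 426) = √((36 - 1*(-146)) - 426) = √((36 + 146) - 426) = √(182 - 426) = √(-244) = 2*I*√61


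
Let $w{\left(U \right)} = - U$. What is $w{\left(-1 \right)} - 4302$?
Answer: $-4301$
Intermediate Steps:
$w{\left(-1 \right)} - 4302 = \left(-1\right) \left(-1\right) - 4302 = 1 - 4302 = -4301$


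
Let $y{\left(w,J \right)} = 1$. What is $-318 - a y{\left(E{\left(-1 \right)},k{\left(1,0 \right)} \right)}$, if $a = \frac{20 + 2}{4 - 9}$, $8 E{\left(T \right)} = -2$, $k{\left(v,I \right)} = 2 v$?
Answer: $- \frac{1568}{5} \approx -313.6$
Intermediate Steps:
$E{\left(T \right)} = - \frac{1}{4}$ ($E{\left(T \right)} = \frac{1}{8} \left(-2\right) = - \frac{1}{4}$)
$a = - \frac{22}{5}$ ($a = \frac{22}{-5} = 22 \left(- \frac{1}{5}\right) = - \frac{22}{5} \approx -4.4$)
$-318 - a y{\left(E{\left(-1 \right)},k{\left(1,0 \right)} \right)} = -318 - \left(- \frac{22}{5}\right) 1 = -318 - - \frac{22}{5} = -318 + \frac{22}{5} = - \frac{1568}{5}$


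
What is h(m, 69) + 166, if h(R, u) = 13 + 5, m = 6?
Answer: 184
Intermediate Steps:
h(R, u) = 18
h(m, 69) + 166 = 18 + 166 = 184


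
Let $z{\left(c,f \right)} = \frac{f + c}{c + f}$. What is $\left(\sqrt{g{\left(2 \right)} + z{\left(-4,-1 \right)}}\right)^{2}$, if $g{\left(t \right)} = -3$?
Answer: $-2$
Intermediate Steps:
$z{\left(c,f \right)} = 1$ ($z{\left(c,f \right)} = \frac{c + f}{c + f} = 1$)
$\left(\sqrt{g{\left(2 \right)} + z{\left(-4,-1 \right)}}\right)^{2} = \left(\sqrt{-3 + 1}\right)^{2} = \left(\sqrt{-2}\right)^{2} = \left(i \sqrt{2}\right)^{2} = -2$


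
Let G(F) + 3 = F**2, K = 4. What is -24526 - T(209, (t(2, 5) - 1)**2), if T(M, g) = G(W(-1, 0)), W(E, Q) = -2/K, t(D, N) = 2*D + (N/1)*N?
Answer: -98093/4 ≈ -24523.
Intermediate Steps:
t(D, N) = N**2 + 2*D (t(D, N) = 2*D + (N*1)*N = 2*D + N*N = 2*D + N**2 = N**2 + 2*D)
W(E, Q) = -1/2 (W(E, Q) = -2/4 = -2*1/4 = -1/2)
G(F) = -3 + F**2
T(M, g) = -11/4 (T(M, g) = -3 + (-1/2)**2 = -3 + 1/4 = -11/4)
-24526 - T(209, (t(2, 5) - 1)**2) = -24526 - 1*(-11/4) = -24526 + 11/4 = -98093/4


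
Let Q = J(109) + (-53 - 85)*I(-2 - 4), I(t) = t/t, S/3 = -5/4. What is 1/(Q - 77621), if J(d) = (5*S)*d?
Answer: -4/319211 ≈ -1.2531e-5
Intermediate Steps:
S = -15/4 (S = 3*(-5/4) = -15/4 ≈ -3.7500)
I(t) = 1
J(d) = -75*d/4 (J(d) = (5*(-15/4))*d = -75*d/4)
Q = -8727/4 (Q = -75/4*109 + (-53 - 85)*1 = -8175/4 - 138*1 = -8175/4 - 138 = -8727/4 ≈ -2181.8)
1/(Q - 77621) = 1/(-8727/4 - 77621) = 1/(-319211/4) = -4/319211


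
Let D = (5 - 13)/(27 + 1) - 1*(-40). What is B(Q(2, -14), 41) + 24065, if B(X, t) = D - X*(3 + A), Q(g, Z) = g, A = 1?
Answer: 168677/7 ≈ 24097.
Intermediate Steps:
D = 278/7 (D = -8/28 + 40 = -8*1/28 + 40 = -2/7 + 40 = 278/7 ≈ 39.714)
B(X, t) = 278/7 - 4*X (B(X, t) = 278/7 - X*(3 + 1) = 278/7 - X*4 = 278/7 - 4*X)
B(Q(2, -14), 41) + 24065 = (278/7 - 4*2) + 24065 = (278/7 - 8) + 24065 = 222/7 + 24065 = 168677/7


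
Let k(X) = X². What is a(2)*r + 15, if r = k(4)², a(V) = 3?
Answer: 783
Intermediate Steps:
r = 256 (r = (4²)² = 16² = 256)
a(2)*r + 15 = 3*256 + 15 = 768 + 15 = 783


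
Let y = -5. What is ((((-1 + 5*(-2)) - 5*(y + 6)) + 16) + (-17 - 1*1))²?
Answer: 324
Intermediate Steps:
((((-1 + 5*(-2)) - 5*(y + 6)) + 16) + (-17 - 1*1))² = ((((-1 + 5*(-2)) - 5*(-5 + 6)) + 16) + (-17 - 1*1))² = ((((-1 - 10) - 5*1) + 16) + (-17 - 1))² = (((-11 - 5) + 16) - 18)² = ((-16 + 16) - 18)² = (0 - 18)² = (-18)² = 324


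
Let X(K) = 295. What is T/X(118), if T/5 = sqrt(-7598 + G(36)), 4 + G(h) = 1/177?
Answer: I*sqrt(238162881)/10443 ≈ 1.4778*I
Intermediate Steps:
G(h) = -707/177 (G(h) = -4 + 1/177 = -707/177)
T = 5*I*sqrt(238162881)/177 (T = 5*sqrt(-7598 - 707/177) = 5*sqrt(-1345553/177) = 5*(I*sqrt(238162881)/177) = 5*I*sqrt(238162881)/177 ≈ 435.95*I)
T/X(118) = (5*I*sqrt(238162881)/177)/295 = (5*I*sqrt(238162881)/177)*(1/295) = I*sqrt(238162881)/10443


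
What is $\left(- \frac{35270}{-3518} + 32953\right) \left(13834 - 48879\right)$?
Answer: $- \frac{2031977858290}{1759} \approx -1.1552 \cdot 10^{9}$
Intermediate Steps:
$\left(- \frac{35270}{-3518} + 32953\right) \left(13834 - 48879\right) = \left(\left(-35270\right) \left(- \frac{1}{3518}\right) + 32953\right) \left(-35045\right) = \left(\frac{17635}{1759} + 32953\right) \left(-35045\right) = \frac{57981962}{1759} \left(-35045\right) = - \frac{2031977858290}{1759}$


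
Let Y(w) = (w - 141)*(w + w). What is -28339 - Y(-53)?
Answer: -48903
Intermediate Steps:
Y(w) = 2*w*(-141 + w) (Y(w) = (-141 + w)*(2*w) = 2*w*(-141 + w))
-28339 - Y(-53) = -28339 - 2*(-53)*(-141 - 53) = -28339 - 2*(-53)*(-194) = -28339 - 1*20564 = -28339 - 20564 = -48903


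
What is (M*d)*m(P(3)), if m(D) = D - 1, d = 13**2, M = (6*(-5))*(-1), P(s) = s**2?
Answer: 40560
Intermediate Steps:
M = 30 (M = -30*(-1) = 30)
d = 169
m(D) = -1 + D
(M*d)*m(P(3)) = (30*169)*(-1 + 3**2) = 5070*(-1 + 9) = 5070*8 = 40560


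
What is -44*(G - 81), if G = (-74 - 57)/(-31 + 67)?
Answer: 33517/9 ≈ 3724.1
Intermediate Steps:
G = -131/36 ≈ -3.6389
-44*(G - 81) = -44*(-131/36 - 81) = -44*(-3047/36) = 33517/9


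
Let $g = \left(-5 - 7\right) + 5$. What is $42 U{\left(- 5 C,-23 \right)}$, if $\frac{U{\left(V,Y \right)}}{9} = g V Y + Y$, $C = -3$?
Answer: $904176$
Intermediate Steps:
$g = -7$ ($g = -12 + 5 = -7$)
$U{\left(V,Y \right)} = 9 Y - 63 V Y$ ($U{\left(V,Y \right)} = 9 \left(- 7 V Y + Y\right) = 9 \left(Y - 7 V Y\right) = 9 Y - 63 V Y$)
$42 U{\left(- 5 C,-23 \right)} = 42 \cdot 9 \left(-23\right) \left(1 - 7 \left(\left(-5\right) \left(-3\right)\right)\right) = 42 \cdot 9 \left(-23\right) \left(1 - 105\right) = 42 \cdot 9 \left(-23\right) \left(-104\right) = 42 \cdot 21528 = 904176$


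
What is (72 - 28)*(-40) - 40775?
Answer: -42535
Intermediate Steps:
(72 - 28)*(-40) - 40775 = 44*(-40) - 40775 = -1760 - 40775 = -42535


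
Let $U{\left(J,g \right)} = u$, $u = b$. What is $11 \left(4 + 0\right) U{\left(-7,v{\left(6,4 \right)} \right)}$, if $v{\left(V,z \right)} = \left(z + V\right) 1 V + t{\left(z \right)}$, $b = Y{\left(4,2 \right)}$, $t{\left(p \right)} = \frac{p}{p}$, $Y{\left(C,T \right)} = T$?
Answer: $88$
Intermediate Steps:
$t{\left(p \right)} = 1$
$b = 2$
$u = 2$
$v{\left(V,z \right)} = 1 + V \left(V + z\right)$ ($v{\left(V,z \right)} = \left(z + V\right) 1 V + 1 = \left(V + z\right) 1 V + 1 = \left(V + z\right) V + 1 = V \left(V + z\right) + 1 = 1 + V \left(V + z\right)$)
$U{\left(J,g \right)} = 2$
$11 \left(4 + 0\right) U{\left(-7,v{\left(6,4 \right)} \right)} = 11 \left(4 + 0\right) 2 = 11 \cdot 4 \cdot 2 = 44 \cdot 2 = 88$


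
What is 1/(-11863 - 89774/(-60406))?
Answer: -30203/358253302 ≈ -8.4306e-5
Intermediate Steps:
1/(-11863 - 89774/(-60406)) = 1/(-11863 - 89774*(-1/60406)) = 1/(-11863 + 44887/30203) = 1/(-358253302/30203) = -30203/358253302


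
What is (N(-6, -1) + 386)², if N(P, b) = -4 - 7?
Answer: 140625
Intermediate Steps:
N(P, b) = -11
(N(-6, -1) + 386)² = (-11 + 386)² = 375² = 140625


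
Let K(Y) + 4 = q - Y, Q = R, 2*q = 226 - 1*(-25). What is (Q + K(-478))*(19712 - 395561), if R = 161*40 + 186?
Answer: -5431393899/2 ≈ -2.7157e+9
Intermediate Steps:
R = 6626 (R = 6440 + 186 = 6626)
q = 251/2 (q = (226 - 1*(-25))/2 = (226 + 25)/2 = (1/2)*251 = 251/2 ≈ 125.50)
Q = 6626
K(Y) = 243/2 - Y (K(Y) = -4 + (251/2 - Y) = 243/2 - Y)
(Q + K(-478))*(19712 - 395561) = (6626 + (243/2 - 1*(-478)))*(19712 - 395561) = (6626 + (243/2 + 478))*(-375849) = (6626 + 1199/2)*(-375849) = (14451/2)*(-375849) = -5431393899/2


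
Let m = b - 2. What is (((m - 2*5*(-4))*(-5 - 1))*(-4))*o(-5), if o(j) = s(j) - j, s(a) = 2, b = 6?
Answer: 7392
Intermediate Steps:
m = 4 (m = 6 - 2 = 4)
o(j) = 2 - j
(((m - 2*5*(-4))*(-5 - 1))*(-4))*o(-5) = (((4 - 2*5*(-4))*(-5 - 1))*(-4))*(2 - 1*(-5)) = (((4 - 10*(-4))*(-6))*(-4))*(2 + 5) = (((4 + 40)*(-6))*(-4))*7 = ((44*(-6))*(-4))*7 = -264*(-4)*7 = 1056*7 = 7392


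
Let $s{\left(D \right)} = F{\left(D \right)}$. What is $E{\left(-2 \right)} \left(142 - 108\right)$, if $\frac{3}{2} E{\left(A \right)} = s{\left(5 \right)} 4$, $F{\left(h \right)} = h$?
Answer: $\frac{1360}{3} \approx 453.33$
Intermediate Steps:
$s{\left(D \right)} = D$
$E{\left(A \right)} = \frac{40}{3}$ ($E{\left(A \right)} = \frac{2 \cdot 5 \cdot 4}{3} = \frac{2}{3} \cdot 20 = \frac{40}{3}$)
$E{\left(-2 \right)} \left(142 - 108\right) = \frac{40 \left(142 - 108\right)}{3} = \frac{40}{3} \cdot 34 = \frac{1360}{3}$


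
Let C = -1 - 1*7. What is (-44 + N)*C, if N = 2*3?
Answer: 304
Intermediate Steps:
N = 6
C = -8 (C = -1 - 7 = -8)
(-44 + N)*C = (-44 + 6)*(-8) = -38*(-8) = 304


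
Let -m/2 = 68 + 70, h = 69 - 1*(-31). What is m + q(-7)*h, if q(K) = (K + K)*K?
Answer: 9524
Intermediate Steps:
h = 100 (h = 69 + 31 = 100)
q(K) = 2*K**2 (q(K) = (2*K)*K = 2*K**2)
m = -276 (m = -2*(68 + 70) = -2*138 = -276)
m + q(-7)*h = -276 + (2*(-7)**2)*100 = -276 + (2*49)*100 = -276 + 98*100 = -276 + 9800 = 9524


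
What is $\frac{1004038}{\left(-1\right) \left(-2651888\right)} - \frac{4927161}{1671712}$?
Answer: $- \frac{41866973371}{16298503648} \approx -2.5688$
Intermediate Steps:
$\frac{1004038}{\left(-1\right) \left(-2651888\right)} - \frac{4927161}{1671712} = \frac{1004038}{2651888} - \frac{289833}{98336} = 1004038 \cdot \frac{1}{2651888} - \frac{289833}{98336} = \frac{502019}{1325944} - \frac{289833}{98336} = - \frac{41866973371}{16298503648}$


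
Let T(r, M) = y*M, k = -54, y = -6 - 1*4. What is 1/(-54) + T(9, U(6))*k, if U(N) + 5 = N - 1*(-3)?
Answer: 116639/54 ≈ 2160.0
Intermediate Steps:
y = -10 (y = -6 - 4 = -10)
U(N) = -2 + N (U(N) = -5 + (N - 1*(-3)) = -5 + (N + 3) = -5 + (3 + N) = -2 + N)
T(r, M) = -10*M
1/(-54) + T(9, U(6))*k = 1/(-54) - 10*(-2 + 6)*(-54) = -1/54 - 10*4*(-54) = -1/54 - 40*(-54) = -1/54 + 2160 = 116639/54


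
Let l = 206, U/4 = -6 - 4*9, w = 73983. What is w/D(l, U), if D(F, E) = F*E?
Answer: -3523/1648 ≈ -2.1377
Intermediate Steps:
U = -168 (U = 4*(-6 - 4*9) = 4*(-6 - 36) = 4*(-42) = -168)
D(F, E) = E*F
w/D(l, U) = 73983/((-168*206)) = 73983/(-34608) = 73983*(-1/34608) = -3523/1648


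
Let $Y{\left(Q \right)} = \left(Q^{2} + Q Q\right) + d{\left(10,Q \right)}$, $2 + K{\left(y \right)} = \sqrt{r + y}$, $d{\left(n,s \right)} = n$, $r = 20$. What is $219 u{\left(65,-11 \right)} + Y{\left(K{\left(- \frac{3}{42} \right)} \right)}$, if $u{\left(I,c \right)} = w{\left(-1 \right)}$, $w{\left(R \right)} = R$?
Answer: $- \frac{1128}{7} - \frac{12 \sqrt{434}}{7} \approx -196.86$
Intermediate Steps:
$u{\left(I,c \right)} = -1$
$K{\left(y \right)} = -2 + \sqrt{20 + y}$
$Y{\left(Q \right)} = 10 + 2 Q^{2}$ ($Y{\left(Q \right)} = \left(Q^{2} + Q Q\right) + 10 = \left(Q^{2} + Q^{2}\right) + 10 = 2 Q^{2} + 10 = 10 + 2 Q^{2}$)
$219 u{\left(65,-11 \right)} + Y{\left(K{\left(- \frac{3}{42} \right)} \right)} = 219 \left(-1\right) + \left(10 + 2 \left(-2 + \sqrt{20 - \frac{3}{42}}\right)^{2}\right) = -219 + \left(10 + 2 \left(-2 + \sqrt{20 - \frac{1}{14}}\right)^{2}\right) = -219 + \left(10 + 2 \left(-2 + \sqrt{\frac{279}{14}}\right)^{2}\right) = -219 + \left(10 + 2 \left(-2 + \frac{3 \sqrt{434}}{14}\right)^{2}\right) = -209 + 2 \left(-2 + \frac{3 \sqrt{434}}{14}\right)^{2}$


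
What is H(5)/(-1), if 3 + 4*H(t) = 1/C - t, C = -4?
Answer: 33/16 ≈ 2.0625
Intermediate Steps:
H(t) = -13/16 - t/4 (H(t) = -¾ + (1/(-4) - t)/4 = -¾ + (-¼ - t)/4 = -¾ + (-1/16 - t/4) = -13/16 - t/4)
H(5)/(-1) = (-13/16 - ¼*5)/(-1) = (-13/16 - 5/4)*(-1) = -33/16*(-1) = 33/16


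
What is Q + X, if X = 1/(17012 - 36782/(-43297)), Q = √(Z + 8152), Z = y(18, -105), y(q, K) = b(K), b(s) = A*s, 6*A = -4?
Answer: 43297/736605346 + √8222 ≈ 90.675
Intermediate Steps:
A = -⅔ (A = (⅙)*(-4) = -⅔ ≈ -0.66667)
b(s) = -2*s/3
y(q, K) = -2*K/3
Z = 70 (Z = -⅔*(-105) = 70)
Q = √8222 (Q = √(70 + 8152) = √8222 ≈ 90.675)
X = 43297/736605346 (X = 1/(17012 - 36782*(-1/43297)) = 1/(17012 + 36782/43297) = 1/(736605346/43297) = 43297/736605346 ≈ 5.8779e-5)
Q + X = √8222 + 43297/736605346 = 43297/736605346 + √8222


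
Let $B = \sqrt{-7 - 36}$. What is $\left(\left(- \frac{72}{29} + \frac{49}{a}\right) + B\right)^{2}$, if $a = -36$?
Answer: $\frac{\left(-4013 + 1044 i \sqrt{43}\right)^{2}}{1089936} \approx -28.225 - 50.412 i$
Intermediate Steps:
$B = i \sqrt{43}$ ($B = \sqrt{-43} = i \sqrt{43} \approx 6.5574 i$)
$\left(\left(- \frac{72}{29} + \frac{49}{a}\right) + B\right)^{2} = \left(\left(- \frac{72}{29} + \frac{49}{-36}\right) + i \sqrt{43}\right)^{2} = \left(\left(\left(-72\right) \frac{1}{29} + 49 \left(- \frac{1}{36}\right)\right) + i \sqrt{43}\right)^{2} = \left(\left(- \frac{72}{29} - \frac{49}{36}\right) + i \sqrt{43}\right)^{2} = \left(- \frac{4013}{1044} + i \sqrt{43}\right)^{2}$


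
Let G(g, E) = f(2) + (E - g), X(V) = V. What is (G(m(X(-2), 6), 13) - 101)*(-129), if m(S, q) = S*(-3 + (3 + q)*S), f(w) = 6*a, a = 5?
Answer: 12900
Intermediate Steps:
f(w) = 30 (f(w) = 6*5 = 30)
m(S, q) = S*(-3 + S*(3 + q))
G(g, E) = 30 + E - g (G(g, E) = 30 + (E - g) = 30 + E - g)
(G(m(X(-2), 6), 13) - 101)*(-129) = ((30 + 13 - (-2)*(-3 + 3*(-2) - 2*6)) - 101)*(-129) = ((30 + 13 - (-2)*(-3 - 6 - 12)) - 101)*(-129) = ((30 + 13 - (-2)*(-21)) - 101)*(-129) = ((30 + 13 - 1*42) - 101)*(-129) = ((30 + 13 - 42) - 101)*(-129) = (1 - 101)*(-129) = -100*(-129) = 12900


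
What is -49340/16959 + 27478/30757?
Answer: -1051550978/521607963 ≈ -2.0160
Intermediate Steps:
-49340/16959 + 27478/30757 = -1051550978/521607963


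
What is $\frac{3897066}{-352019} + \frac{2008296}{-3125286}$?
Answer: $- \frac{715911342250}{61120002913} \approx -11.713$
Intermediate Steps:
$\frac{3897066}{-352019} + \frac{2008296}{-3125286} = 3897066 \left(- \frac{1}{352019}\right) + 2008296 \left(- \frac{1}{3125286}\right) = - \frac{3897066}{352019} - \frac{111572}{173627} = - \frac{715911342250}{61120002913}$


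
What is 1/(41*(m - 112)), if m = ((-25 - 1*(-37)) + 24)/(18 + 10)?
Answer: -7/31775 ≈ -0.00022030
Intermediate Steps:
m = 9/7 (m = ((-25 + 37) + 24)/28 = (12 + 24)*(1/28) = 36*(1/28) = 9/7 ≈ 1.2857)
1/(41*(m - 112)) = 1/(41*(9/7 - 112)) = 1/(41*(-775/7)) = 1/(-31775/7) = -7/31775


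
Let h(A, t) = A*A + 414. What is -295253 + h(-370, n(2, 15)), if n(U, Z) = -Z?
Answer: -157939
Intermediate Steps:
h(A, t) = 414 + A**2 (h(A, t) = A**2 + 414 = 414 + A**2)
-295253 + h(-370, n(2, 15)) = -295253 + (414 + (-370)**2) = -295253 + (414 + 136900) = -295253 + 137314 = -157939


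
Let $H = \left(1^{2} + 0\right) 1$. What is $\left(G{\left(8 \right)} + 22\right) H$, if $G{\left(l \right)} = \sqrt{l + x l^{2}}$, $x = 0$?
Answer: $22 + 2 \sqrt{2} \approx 24.828$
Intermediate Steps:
$H = 1$ ($H = \left(1 + 0\right) 1 = 1 \cdot 1 = 1$)
$G{\left(l \right)} = \sqrt{l}$ ($G{\left(l \right)} = \sqrt{l + 0 l^{2}} = \sqrt{l + 0} = \sqrt{l}$)
$\left(G{\left(8 \right)} + 22\right) H = \left(\sqrt{8} + 22\right) 1 = \left(2 \sqrt{2} + 22\right) 1 = \left(22 + 2 \sqrt{2}\right) 1 = 22 + 2 \sqrt{2}$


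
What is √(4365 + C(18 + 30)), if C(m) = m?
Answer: √4413 ≈ 66.430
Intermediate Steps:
√(4365 + C(18 + 30)) = √(4365 + (18 + 30)) = √(4365 + 48) = √4413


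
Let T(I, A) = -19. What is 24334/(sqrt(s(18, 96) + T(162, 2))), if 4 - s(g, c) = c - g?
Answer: -24334*I*sqrt(93)/93 ≈ -2523.3*I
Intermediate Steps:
s(g, c) = 4 + g - c (s(g, c) = 4 - (c - g) = 4 + (g - c) = 4 + g - c)
24334/(sqrt(s(18, 96) + T(162, 2))) = 24334/(sqrt((4 + 18 - 1*96) - 19)) = 24334/(sqrt((4 + 18 - 96) - 19)) = 24334/(sqrt(-74 - 19)) = 24334/(sqrt(-93)) = 24334/((I*sqrt(93))) = 24334*(-I*sqrt(93)/93) = -24334*I*sqrt(93)/93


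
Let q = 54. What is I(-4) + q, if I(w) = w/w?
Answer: 55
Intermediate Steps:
I(w) = 1
I(-4) + q = 1 + 54 = 55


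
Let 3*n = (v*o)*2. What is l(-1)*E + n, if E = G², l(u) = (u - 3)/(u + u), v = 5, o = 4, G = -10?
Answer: 640/3 ≈ 213.33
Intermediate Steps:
l(u) = (-3 + u)/(2*u) (l(u) = (-3 + u)/((2*u)) = (-3 + u)*(1/(2*u)) = (-3 + u)/(2*u))
E = 100 (E = (-10)² = 100)
n = 40/3 (n = ((5*4)*2)/3 = (20*2)/3 = (⅓)*40 = 40/3 ≈ 13.333)
l(-1)*E + n = ((½)*(-3 - 1)/(-1))*100 + 40/3 = ((½)*(-1)*(-4))*100 + 40/3 = 2*100 + 40/3 = 200 + 40/3 = 640/3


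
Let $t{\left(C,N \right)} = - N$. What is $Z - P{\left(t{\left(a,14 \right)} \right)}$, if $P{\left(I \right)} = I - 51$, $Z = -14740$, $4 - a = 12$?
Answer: $-14675$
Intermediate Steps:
$a = -8$ ($a = 4 - 12 = -8$)
$P{\left(I \right)} = -51 + I$
$Z - P{\left(t{\left(a,14 \right)} \right)} = -14740 - \left(-51 - 14\right) = -14740 - -65 = -14740 + 65 = -14675$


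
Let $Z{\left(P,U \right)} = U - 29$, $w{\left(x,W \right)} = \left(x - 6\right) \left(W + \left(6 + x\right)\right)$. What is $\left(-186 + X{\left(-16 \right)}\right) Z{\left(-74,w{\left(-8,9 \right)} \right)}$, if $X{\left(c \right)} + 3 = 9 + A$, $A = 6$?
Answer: $22098$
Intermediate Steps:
$w{\left(x,W \right)} = \left(-6 + x\right) \left(6 + W + x\right)$
$Z{\left(P,U \right)} = -29 + U$ ($Z{\left(P,U \right)} = U - 29 = -29 + U$)
$X{\left(c \right)} = 12$ ($X{\left(c \right)} = -3 + \left(9 + 6\right) = -3 + 15 = 12$)
$\left(-186 + X{\left(-16 \right)}\right) Z{\left(-74,w{\left(-8,9 \right)} \right)} = \left(-186 + 12\right) \left(-29 + \left(-36 + \left(-8\right)^{2} - 54 + 9 \left(-8\right)\right)\right) = - 174 \left(-29 - 98\right) = \left(-174\right) \left(-127\right) = 22098$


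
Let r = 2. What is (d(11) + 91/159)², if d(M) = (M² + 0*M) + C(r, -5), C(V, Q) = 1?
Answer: 379821121/25281 ≈ 15024.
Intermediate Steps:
d(M) = 1 + M² (d(M) = (M² + 0*M) + 1 = (M² + 0) + 1 = M² + 1 = 1 + M²)
(d(11) + 91/159)² = ((1 + 11²) + 91/159)² = ((1 + 121) + 91*(1/159))² = (122 + 91/159)² = (19489/159)² = 379821121/25281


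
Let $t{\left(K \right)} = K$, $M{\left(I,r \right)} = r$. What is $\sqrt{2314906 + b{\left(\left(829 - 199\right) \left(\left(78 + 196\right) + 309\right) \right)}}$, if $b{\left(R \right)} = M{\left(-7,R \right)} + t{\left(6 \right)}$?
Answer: $\sqrt{2682202} \approx 1637.7$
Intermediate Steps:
$b{\left(R \right)} = 6 + R$ ($b{\left(R \right)} = R + 6 = 6 + R$)
$\sqrt{2314906 + b{\left(\left(829 - 199\right) \left(\left(78 + 196\right) + 309\right) \right)}} = \sqrt{2314906 + \left(6 + \left(829 - 199\right) \left(\left(78 + 196\right) + 309\right)\right)} = \sqrt{2314906 + \left(6 + 630 \left(274 + 309\right)\right)} = \sqrt{2314906 + \left(6 + 630 \cdot 583\right)} = \sqrt{2314906 + \left(6 + 367290\right)} = \sqrt{2314906 + 367296} = \sqrt{2682202}$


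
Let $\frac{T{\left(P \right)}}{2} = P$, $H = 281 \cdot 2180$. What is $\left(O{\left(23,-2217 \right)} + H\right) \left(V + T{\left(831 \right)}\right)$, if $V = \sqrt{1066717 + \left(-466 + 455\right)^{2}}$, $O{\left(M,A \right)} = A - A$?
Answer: $1018107960 + 612580 \sqrt{1066838} \approx 1.6508 \cdot 10^{9}$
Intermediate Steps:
$H = 612580$
$T{\left(P \right)} = 2 P$
$O{\left(M,A \right)} = 0$
$V = \sqrt{1066838}$ ($V = \sqrt{1066717 + \left(-11\right)^{2}} = \sqrt{1066717 + 121} = \sqrt{1066838} \approx 1032.9$)
$\left(O{\left(23,-2217 \right)} + H\right) \left(V + T{\left(831 \right)}\right) = \left(0 + 612580\right) \left(\sqrt{1066838} + 2 \cdot 831\right) = 612580 \left(\sqrt{1066838} + 1662\right) = 612580 \left(1662 + \sqrt{1066838}\right) = 1018107960 + 612580 \sqrt{1066838}$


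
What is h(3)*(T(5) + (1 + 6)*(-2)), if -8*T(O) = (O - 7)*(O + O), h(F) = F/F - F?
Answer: 23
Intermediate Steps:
h(F) = 1 - F
T(O) = -O*(-7 + O)/4 (T(O) = -(O - 7)*(O + O)/8 = -(-7 + O)*2*O/8 = -O*(-7 + O)/4)
h(3)*(T(5) + (1 + 6)*(-2)) = (1 - 1*3)*((1/4)*5*(7 - 1*5) + (1 + 6)*(-2)) = (1 - 3)*((1/4)*5*(7 - 5) + 7*(-2)) = -2*((1/4)*5*2 - 14) = -2*(5/2 - 14) = -2*(-23/2) = 23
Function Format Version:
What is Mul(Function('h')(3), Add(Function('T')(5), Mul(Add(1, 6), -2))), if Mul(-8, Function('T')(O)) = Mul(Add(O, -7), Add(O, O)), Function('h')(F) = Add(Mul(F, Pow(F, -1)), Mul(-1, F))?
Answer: 23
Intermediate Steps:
Function('h')(F) = Add(1, Mul(-1, F))
Function('T')(O) = Mul(Rational(-1, 4), O, Add(-7, O)) (Function('T')(O) = Mul(Rational(-1, 8), Mul(Add(O, -7), Add(O, O))) = Mul(Rational(-1, 8), Mul(Add(-7, O), Mul(2, O))) = Mul(Rational(-1, 8), Mul(2, O, Add(-7, O))) = Mul(Rational(-1, 4), O, Add(-7, O)))
Mul(Function('h')(3), Add(Function('T')(5), Mul(Add(1, 6), -2))) = Mul(Add(1, Mul(-1, 3)), Add(Mul(Rational(1, 4), 5, Add(7, Mul(-1, 5))), Mul(Add(1, 6), -2))) = Mul(Add(1, -3), Add(Mul(Rational(1, 4), 5, Add(7, -5)), Mul(7, -2))) = Mul(-2, Add(Mul(Rational(1, 4), 5, 2), -14)) = Mul(-2, Add(Rational(5, 2), -14)) = Mul(-2, Rational(-23, 2)) = 23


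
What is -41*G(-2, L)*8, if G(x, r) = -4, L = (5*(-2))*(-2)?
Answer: 1312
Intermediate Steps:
L = 20 (L = -10*(-2) = 20)
-41*G(-2, L)*8 = -41*(-4)*8 = 164*8 = 1312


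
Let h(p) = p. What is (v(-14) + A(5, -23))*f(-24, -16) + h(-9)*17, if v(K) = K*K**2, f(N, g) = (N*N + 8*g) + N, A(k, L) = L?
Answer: -1173361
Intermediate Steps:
f(N, g) = N + N**2 + 8*g (f(N, g) = (N**2 + 8*g) + N = N + N**2 + 8*g)
v(K) = K**3
(v(-14) + A(5, -23))*f(-24, -16) + h(-9)*17 = ((-14)**3 - 23)*(-24 + (-24)**2 + 8*(-16)) - 9*17 = (-2744 - 23)*(-24 + 576 - 128) - 153 = -2767*424 - 153 = -1173208 - 153 = -1173361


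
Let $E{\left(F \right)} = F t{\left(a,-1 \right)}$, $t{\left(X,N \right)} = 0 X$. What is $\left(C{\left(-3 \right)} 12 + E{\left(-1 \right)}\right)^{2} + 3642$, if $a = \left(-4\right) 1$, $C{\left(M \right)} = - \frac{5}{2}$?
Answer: $4542$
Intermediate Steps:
$C{\left(M \right)} = - \frac{5}{2}$ ($C{\left(M \right)} = \left(-5\right) \frac{1}{2} = - \frac{5}{2}$)
$a = -4$
$t{\left(X,N \right)} = 0$
$E{\left(F \right)} = 0$ ($E{\left(F \right)} = F 0 = 0$)
$\left(C{\left(-3 \right)} 12 + E{\left(-1 \right)}\right)^{2} + 3642 = \left(\left(- \frac{5}{2}\right) 12 + 0\right)^{2} + 3642 = \left(-30 + 0\right)^{2} + 3642 = \left(-30\right)^{2} + 3642 = 900 + 3642 = 4542$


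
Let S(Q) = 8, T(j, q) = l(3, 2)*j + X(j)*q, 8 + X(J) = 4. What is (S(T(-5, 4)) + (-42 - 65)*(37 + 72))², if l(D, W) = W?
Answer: 135839025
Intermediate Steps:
X(J) = -4 (X(J) = -8 + 4 = -4)
T(j, q) = -4*q + 2*j (T(j, q) = 2*j - 4*q = -4*q + 2*j)
(S(T(-5, 4)) + (-42 - 65)*(37 + 72))² = (8 + (-42 - 65)*(37 + 72))² = (8 - 107*109)² = (8 - 11663)² = (-11655)² = 135839025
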